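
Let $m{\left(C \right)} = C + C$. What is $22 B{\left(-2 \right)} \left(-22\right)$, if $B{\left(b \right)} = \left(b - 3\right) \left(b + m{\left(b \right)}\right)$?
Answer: $-14520$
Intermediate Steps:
$m{\left(C \right)} = 2 C$
$B{\left(b \right)} = 3 b \left(-3 + b\right)$ ($B{\left(b \right)} = \left(b - 3\right) \left(b + 2 b\right) = \left(-3 + b\right) 3 b = 3 b \left(-3 + b\right)$)
$22 B{\left(-2 \right)} \left(-22\right) = 22 \cdot 3 \left(-2\right) \left(-3 - 2\right) \left(-22\right) = 22 \cdot 3 \left(-2\right) \left(-5\right) \left(-22\right) = 22 \cdot 30 \left(-22\right) = 660 \left(-22\right) = -14520$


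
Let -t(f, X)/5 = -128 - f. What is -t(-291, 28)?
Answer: 815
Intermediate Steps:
t(f, X) = 640 + 5*f (t(f, X) = -5*(-128 - f) = 640 + 5*f)
-t(-291, 28) = -(640 + 5*(-291)) = -(640 - 1455) = -1*(-815) = 815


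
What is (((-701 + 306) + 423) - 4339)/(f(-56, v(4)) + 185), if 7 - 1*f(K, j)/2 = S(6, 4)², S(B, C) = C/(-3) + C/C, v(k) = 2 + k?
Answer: -38799/1789 ≈ -21.688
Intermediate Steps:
S(B, C) = 1 - C/3 (S(B, C) = C*(-⅓) + 1 = -C/3 + 1 = 1 - C/3)
f(K, j) = 124/9 (f(K, j) = 14 - 2*(1 - ⅓*4)² = 14 - 2*(1 - 4/3)² = 14 - 2*(-⅓)² = 14 - 2*⅑ = 14 - 2/9 = 124/9)
(((-701 + 306) + 423) - 4339)/(f(-56, v(4)) + 185) = (((-701 + 306) + 423) - 4339)/(124/9 + 185) = ((-395 + 423) - 4339)/(1789/9) = (28 - 4339)*(9/1789) = -4311*9/1789 = -38799/1789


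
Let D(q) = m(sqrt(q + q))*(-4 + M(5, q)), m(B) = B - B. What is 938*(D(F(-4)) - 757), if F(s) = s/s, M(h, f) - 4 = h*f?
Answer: -710066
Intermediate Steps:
M(h, f) = 4 + f*h (M(h, f) = 4 + h*f = 4 + f*h)
F(s) = 1
m(B) = 0
D(q) = 0 (D(q) = 0*(-4 + (4 + q*5)) = 0*(-4 + (4 + 5*q)) = 0*(5*q) = 0)
938*(D(F(-4)) - 757) = 938*(0 - 757) = 938*(-757) = -710066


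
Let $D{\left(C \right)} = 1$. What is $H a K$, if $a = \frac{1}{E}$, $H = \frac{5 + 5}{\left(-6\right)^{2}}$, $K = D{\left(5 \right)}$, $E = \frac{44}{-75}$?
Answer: $- \frac{125}{264} \approx -0.47348$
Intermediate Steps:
$E = - \frac{44}{75}$ ($E = 44 \left(- \frac{1}{75}\right) = - \frac{44}{75} \approx -0.58667$)
$K = 1$
$H = \frac{5}{18}$ ($H = \frac{10}{36} = 10 \cdot \frac{1}{36} = \frac{5}{18} \approx 0.27778$)
$a = - \frac{75}{44}$ ($a = \frac{1}{- \frac{44}{75}} = - \frac{75}{44} \approx -1.7045$)
$H a K = \frac{5}{18} \left(- \frac{75}{44}\right) 1 = \left(- \frac{125}{264}\right) 1 = - \frac{125}{264}$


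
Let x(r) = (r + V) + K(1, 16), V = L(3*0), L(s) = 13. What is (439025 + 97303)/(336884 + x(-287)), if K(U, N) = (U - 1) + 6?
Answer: 67041/42077 ≈ 1.5933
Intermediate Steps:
K(U, N) = 5 + U (K(U, N) = (-1 + U) + 6 = 5 + U)
V = 13
x(r) = 19 + r (x(r) = (r + 13) + (5 + 1) = (13 + r) + 6 = 19 + r)
(439025 + 97303)/(336884 + x(-287)) = (439025 + 97303)/(336884 + (19 - 287)) = 536328/(336884 - 268) = 536328/336616 = 536328*(1/336616) = 67041/42077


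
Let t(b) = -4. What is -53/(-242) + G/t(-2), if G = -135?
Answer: 16441/484 ≈ 33.969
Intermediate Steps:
-53/(-242) + G/t(-2) = -53/(-242) - 135/(-4) = -53*(-1/242) - 135*(-¼) = 53/242 + 135/4 = 16441/484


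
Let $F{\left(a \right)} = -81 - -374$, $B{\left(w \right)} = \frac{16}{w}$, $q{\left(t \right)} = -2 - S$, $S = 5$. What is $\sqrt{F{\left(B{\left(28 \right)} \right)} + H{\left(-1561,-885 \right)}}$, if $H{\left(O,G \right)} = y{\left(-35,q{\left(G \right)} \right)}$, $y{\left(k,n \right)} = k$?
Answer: $\sqrt{258} \approx 16.062$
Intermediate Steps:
$q{\left(t \right)} = -7$ ($q{\left(t \right)} = -2 - 5 = -7$)
$H{\left(O,G \right)} = -35$
$F{\left(a \right)} = 293$ ($F{\left(a \right)} = -81 + 374 = 293$)
$\sqrt{F{\left(B{\left(28 \right)} \right)} + H{\left(-1561,-885 \right)}} = \sqrt{293 - 35} = \sqrt{258}$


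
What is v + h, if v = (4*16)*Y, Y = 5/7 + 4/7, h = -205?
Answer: -859/7 ≈ -122.71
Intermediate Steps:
Y = 9/7 (Y = 5*(⅐) + 4*(⅐) = 5/7 + 4/7 = 9/7 ≈ 1.2857)
v = 576/7 (v = (4*16)*(9/7) = 64*(9/7) = 576/7 ≈ 82.286)
v + h = 576/7 - 205 = -859/7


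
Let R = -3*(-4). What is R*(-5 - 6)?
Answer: -132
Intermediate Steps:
R = 12
R*(-5 - 6) = 12*(-5 - 6) = 12*(-11) = -132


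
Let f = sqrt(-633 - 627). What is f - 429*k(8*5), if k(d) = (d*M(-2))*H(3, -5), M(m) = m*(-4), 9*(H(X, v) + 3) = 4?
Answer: 1052480/3 + 6*I*sqrt(35) ≈ 3.5083e+5 + 35.496*I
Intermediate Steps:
H(X, v) = -23/9 (H(X, v) = -3 + (1/9)*4 = -3 + 4/9 = -23/9)
f = 6*I*sqrt(35) (f = sqrt(-1260) = 6*I*sqrt(35) ≈ 35.496*I)
M(m) = -4*m
k(d) = -184*d/9 (k(d) = (d*(-4*(-2)))*(-23/9) = (d*8)*(-23/9) = (8*d)*(-23/9) = -184*d/9)
f - 429*k(8*5) = 6*I*sqrt(35) - (-26312)*8*5/3 = 6*I*sqrt(35) - (-26312)*40/3 = 6*I*sqrt(35) - 429*(-7360/9) = 6*I*sqrt(35) + 1052480/3 = 1052480/3 + 6*I*sqrt(35)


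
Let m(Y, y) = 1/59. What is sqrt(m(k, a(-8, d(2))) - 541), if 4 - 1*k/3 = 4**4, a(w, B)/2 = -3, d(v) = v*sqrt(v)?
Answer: I*sqrt(1883162)/59 ≈ 23.259*I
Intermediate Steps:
d(v) = v**(3/2)
a(w, B) = -6 (a(w, B) = 2*(-3) = -6)
k = -756 (k = 12 - 3*4**4 = 12 - 3*256 = 12 - 768 = -756)
m(Y, y) = 1/59
sqrt(m(k, a(-8, d(2))) - 541) = sqrt(1/59 - 541) = sqrt(-31918/59) = I*sqrt(1883162)/59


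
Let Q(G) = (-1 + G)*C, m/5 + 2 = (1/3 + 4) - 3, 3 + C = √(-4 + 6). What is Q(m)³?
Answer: 10985/3 - 63713*√2/27 ≈ 324.49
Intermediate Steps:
C = -3 + √2 (C = -3 + √(-4 + 6) = -3 + √2 ≈ -1.5858)
m = -10/3 (m = -10 + 5*((1/3 + 4) - 3) = -10 + 5*((⅓ + 4) - 3) = -10 + 5*(13/3 - 3) = -10 + 5*(4/3) = -10 + 20/3 = -10/3 ≈ -3.3333)
Q(G) = (-1 + G)*(-3 + √2)
Q(m)³ = (-(-1 - 10/3)*(3 - √2))³ = (-1*(-13/3)*(3 - √2))³ = (13 - 13*√2/3)³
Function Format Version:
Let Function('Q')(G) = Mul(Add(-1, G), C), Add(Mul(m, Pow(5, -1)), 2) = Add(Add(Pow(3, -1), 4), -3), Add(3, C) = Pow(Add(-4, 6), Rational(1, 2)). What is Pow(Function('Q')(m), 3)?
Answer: Add(Rational(10985, 3), Mul(Rational(-63713, 27), Pow(2, Rational(1, 2)))) ≈ 324.49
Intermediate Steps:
C = Add(-3, Pow(2, Rational(1, 2))) (C = Add(-3, Pow(Add(-4, 6), Rational(1, 2))) = Add(-3, Pow(2, Rational(1, 2))) ≈ -1.5858)
m = Rational(-10, 3) (m = Add(-10, Mul(5, Add(Add(Pow(3, -1), 4), -3))) = Add(-10, Mul(5, Add(Add(Rational(1, 3), 4), -3))) = Add(-10, Mul(5, Add(Rational(13, 3), -3))) = Add(-10, Mul(5, Rational(4, 3))) = Add(-10, Rational(20, 3)) = Rational(-10, 3) ≈ -3.3333)
Function('Q')(G) = Mul(Add(-1, G), Add(-3, Pow(2, Rational(1, 2))))
Pow(Function('Q')(m), 3) = Pow(Mul(-1, Add(-1, Rational(-10, 3)), Add(3, Mul(-1, Pow(2, Rational(1, 2))))), 3) = Pow(Mul(-1, Rational(-13, 3), Add(3, Mul(-1, Pow(2, Rational(1, 2))))), 3) = Pow(Add(13, Mul(Rational(-13, 3), Pow(2, Rational(1, 2)))), 3)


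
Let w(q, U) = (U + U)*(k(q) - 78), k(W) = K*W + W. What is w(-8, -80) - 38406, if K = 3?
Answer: -20806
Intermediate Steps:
k(W) = 4*W (k(W) = 3*W + W = 4*W)
w(q, U) = 2*U*(-78 + 4*q) (w(q, U) = (U + U)*(4*q - 78) = (2*U)*(-78 + 4*q) = 2*U*(-78 + 4*q))
w(-8, -80) - 38406 = 4*(-80)*(-39 + 2*(-8)) - 38406 = 4*(-80)*(-39 - 16) - 38406 = 4*(-80)*(-55) - 38406 = 17600 - 38406 = -20806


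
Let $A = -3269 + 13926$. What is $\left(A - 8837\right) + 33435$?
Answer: $35255$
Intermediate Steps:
$A = 10657$
$\left(A - 8837\right) + 33435 = \left(10657 - 8837\right) + 33435 = 1820 + 33435 = 35255$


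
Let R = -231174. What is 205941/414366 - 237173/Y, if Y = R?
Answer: 12157052671/7982553807 ≈ 1.5230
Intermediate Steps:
Y = -231174
205941/414366 - 237173/Y = 205941/414366 - 237173/(-231174) = 205941*(1/414366) - 237173*(-1/231174) = 68647/138122 + 237173/231174 = 12157052671/7982553807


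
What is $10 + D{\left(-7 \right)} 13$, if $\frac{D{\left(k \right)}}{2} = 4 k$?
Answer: $-718$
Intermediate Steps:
$D{\left(k \right)} = 8 k$ ($D{\left(k \right)} = 2 \cdot 4 k = 8 k$)
$10 + D{\left(-7 \right)} 13 = 10 + 8 \left(-7\right) 13 = 10 - 728 = -718$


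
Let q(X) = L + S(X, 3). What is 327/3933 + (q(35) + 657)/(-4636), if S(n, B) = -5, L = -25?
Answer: -16667/319884 ≈ -0.052103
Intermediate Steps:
q(X) = -30 (q(X) = -25 - 5 = -30)
327/3933 + (q(35) + 657)/(-4636) = 327/3933 + (-30 + 657)/(-4636) = 327*(1/3933) + 627*(-1/4636) = 109/1311 - 33/244 = -16667/319884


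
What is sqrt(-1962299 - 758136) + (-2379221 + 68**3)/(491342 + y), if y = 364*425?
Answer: -2064789/646042 + I*sqrt(2720435) ≈ -3.1961 + 1649.4*I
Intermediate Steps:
y = 154700
sqrt(-1962299 - 758136) + (-2379221 + 68**3)/(491342 + y) = sqrt(-1962299 - 758136) + (-2379221 + 68**3)/(491342 + 154700) = sqrt(-2720435) + (-2379221 + 314432)/646042 = I*sqrt(2720435) - 2064789*1/646042 = I*sqrt(2720435) - 2064789/646042 = -2064789/646042 + I*sqrt(2720435)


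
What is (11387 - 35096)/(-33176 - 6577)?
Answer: 1129/1893 ≈ 0.59641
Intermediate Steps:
(11387 - 35096)/(-33176 - 6577) = -23709/(-39753) = -23709*(-1/39753) = 1129/1893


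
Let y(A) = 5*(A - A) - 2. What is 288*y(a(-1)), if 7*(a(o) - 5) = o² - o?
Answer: -576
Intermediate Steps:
a(o) = 5 - o/7 + o²/7 (a(o) = 5 + (o² - o)/7 = 5 + (-o/7 + o²/7) = 5 - o/7 + o²/7)
y(A) = -2 (y(A) = 5*0 - 2 = 0 - 2 = -2)
288*y(a(-1)) = 288*(-2) = -576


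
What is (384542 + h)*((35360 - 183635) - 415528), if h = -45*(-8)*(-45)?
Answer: -207672324626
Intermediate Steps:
h = -16200 (h = 360*(-45) = -16200)
(384542 + h)*((35360 - 183635) - 415528) = (384542 - 16200)*((35360 - 183635) - 415528) = 368342*(-148275 - 415528) = 368342*(-563803) = -207672324626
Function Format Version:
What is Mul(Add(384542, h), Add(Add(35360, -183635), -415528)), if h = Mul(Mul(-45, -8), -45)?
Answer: -207672324626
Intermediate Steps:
h = -16200 (h = Mul(360, -45) = -16200)
Mul(Add(384542, h), Add(Add(35360, -183635), -415528)) = Mul(Add(384542, -16200), Add(Add(35360, -183635), -415528)) = Mul(368342, Add(-148275, -415528)) = Mul(368342, -563803) = -207672324626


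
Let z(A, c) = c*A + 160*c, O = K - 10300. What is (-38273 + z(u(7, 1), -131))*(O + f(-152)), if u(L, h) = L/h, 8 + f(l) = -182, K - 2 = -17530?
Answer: 1685282700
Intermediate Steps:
K = -17528 (K = 2 - 17530 = -17528)
f(l) = -190 (f(l) = -8 - 182 = -190)
O = -27828 (O = -17528 - 10300 = -27828)
z(A, c) = 160*c + A*c (z(A, c) = A*c + 160*c = 160*c + A*c)
(-38273 + z(u(7, 1), -131))*(O + f(-152)) = (-38273 - 131*(160 + 7/1))*(-27828 - 190) = (-38273 - 131*(160 + 7*1))*(-28018) = (-38273 - 131*(160 + 7))*(-28018) = (-38273 - 131*167)*(-28018) = (-38273 - 21877)*(-28018) = -60150*(-28018) = 1685282700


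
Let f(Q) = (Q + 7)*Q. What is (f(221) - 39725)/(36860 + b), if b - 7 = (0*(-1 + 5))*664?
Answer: 10663/36867 ≈ 0.28923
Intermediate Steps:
f(Q) = Q*(7 + Q) (f(Q) = (7 + Q)*Q = Q*(7 + Q))
b = 7 (b = 7 + (0*(-1 + 5))*664 = 7 + (0*4)*664 = 7 + 0*664 = 7 + 0 = 7)
(f(221) - 39725)/(36860 + b) = (221*(7 + 221) - 39725)/(36860 + 7) = (221*228 - 39725)/36867 = (50388 - 39725)*(1/36867) = 10663*(1/36867) = 10663/36867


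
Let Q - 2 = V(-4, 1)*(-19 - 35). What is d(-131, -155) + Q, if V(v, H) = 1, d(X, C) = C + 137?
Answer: -70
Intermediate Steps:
d(X, C) = 137 + C
Q = -52 (Q = 2 + 1*(-19 - 35) = 2 + 1*(-54) = 2 - 54 = -52)
d(-131, -155) + Q = (137 - 155) - 52 = -18 - 52 = -70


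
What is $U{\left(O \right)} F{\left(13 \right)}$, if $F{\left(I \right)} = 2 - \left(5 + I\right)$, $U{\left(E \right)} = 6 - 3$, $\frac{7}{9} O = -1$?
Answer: $-48$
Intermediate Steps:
$O = - \frac{9}{7}$ ($O = \frac{9}{7} \left(-1\right) = - \frac{9}{7} \approx -1.2857$)
$U{\left(E \right)} = 3$ ($U{\left(E \right)} = 6 - 3 = 3$)
$F{\left(I \right)} = -3 - I$
$U{\left(O \right)} F{\left(13 \right)} = 3 \left(-3 - 13\right) = 3 \left(-16\right) = -48$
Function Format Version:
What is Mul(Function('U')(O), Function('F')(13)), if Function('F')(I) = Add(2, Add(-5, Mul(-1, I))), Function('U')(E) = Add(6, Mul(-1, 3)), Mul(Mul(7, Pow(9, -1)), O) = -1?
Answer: -48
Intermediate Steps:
O = Rational(-9, 7) (O = Mul(Rational(9, 7), -1) = Rational(-9, 7) ≈ -1.2857)
Function('U')(E) = 3 (Function('U')(E) = Add(6, -3) = 3)
Function('F')(I) = Add(-3, Mul(-1, I))
Mul(Function('U')(O), Function('F')(13)) = Mul(3, Add(-3, Mul(-1, 13))) = Mul(3, Add(-3, -13)) = Mul(3, -16) = -48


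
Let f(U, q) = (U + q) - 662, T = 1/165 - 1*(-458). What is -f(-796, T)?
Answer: 164999/165 ≈ 999.99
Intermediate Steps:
T = 75571/165 (T = 1/165 + 458 = 75571/165 ≈ 458.01)
f(U, q) = -662 + U + q
-f(-796, T) = -(-662 - 796 + 75571/165) = -1*(-164999/165) = 164999/165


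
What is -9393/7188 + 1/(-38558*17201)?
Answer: -1038296206547/794556917284 ≈ -1.3068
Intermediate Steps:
-9393/7188 + 1/(-38558*17201) = -9393*1/7188 - 1/38558*1/17201 = -3131/2396 - 1/663236158 = -1038296206547/794556917284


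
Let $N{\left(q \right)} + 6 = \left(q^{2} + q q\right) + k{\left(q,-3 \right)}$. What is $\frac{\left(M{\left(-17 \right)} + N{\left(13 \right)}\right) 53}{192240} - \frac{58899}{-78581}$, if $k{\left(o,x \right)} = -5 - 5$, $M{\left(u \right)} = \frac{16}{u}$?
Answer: $\frac{107609042057}{128404497240} \approx 0.83805$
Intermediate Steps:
$k{\left(o,x \right)} = -10$ ($k{\left(o,x \right)} = -5 - 5 = -10$)
$N{\left(q \right)} = -16 + 2 q^{2}$ ($N{\left(q \right)} = -6 - \left(10 - q^{2} - q q\right) = -6 + \left(\left(q^{2} + q^{2}\right) - 10\right) = -6 + \left(2 q^{2} - 10\right) = -6 + \left(-10 + 2 q^{2}\right) = -16 + 2 q^{2}$)
$\frac{\left(M{\left(-17 \right)} + N{\left(13 \right)}\right) 53}{192240} - \frac{58899}{-78581} = \frac{\left(\frac{16}{-17} - \left(16 - 2 \cdot 13^{2}\right)\right) 53}{192240} - \frac{58899}{-78581} = \left(16 \left(- \frac{1}{17}\right) + \left(-16 + 2 \cdot 169\right)\right) 53 \cdot \frac{1}{192240} - - \frac{58899}{78581} = \left(- \frac{16}{17} + \left(-16 + 338\right)\right) 53 \cdot \frac{1}{192240} + \frac{58899}{78581} = \left(- \frac{16}{17} + 322\right) 53 \cdot \frac{1}{192240} + \frac{58899}{78581} = \frac{5458}{17} \cdot 53 \cdot \frac{1}{192240} + \frac{58899}{78581} = \frac{289274}{17} \cdot \frac{1}{192240} + \frac{58899}{78581} = \frac{144637}{1634040} + \frac{58899}{78581} = \frac{107609042057}{128404497240}$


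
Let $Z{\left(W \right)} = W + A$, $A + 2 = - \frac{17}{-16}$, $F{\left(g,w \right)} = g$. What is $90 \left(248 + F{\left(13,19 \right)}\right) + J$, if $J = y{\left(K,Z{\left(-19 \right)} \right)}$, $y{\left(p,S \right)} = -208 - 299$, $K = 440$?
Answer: $22983$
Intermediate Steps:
$A = - \frac{15}{16}$ ($A = -2 - \frac{17}{-16} = -2 - - \frac{17}{16} = -2 + \frac{17}{16} = - \frac{15}{16} \approx -0.9375$)
$Z{\left(W \right)} = - \frac{15}{16} + W$ ($Z{\left(W \right)} = W - \frac{15}{16} = - \frac{15}{16} + W$)
$y{\left(p,S \right)} = -507$ ($y{\left(p,S \right)} = -208 - 299 = -507$)
$J = -507$
$90 \left(248 + F{\left(13,19 \right)}\right) + J = 90 \left(248 + 13\right) - 507 = 90 \cdot 261 - 507 = 23490 - 507 = 22983$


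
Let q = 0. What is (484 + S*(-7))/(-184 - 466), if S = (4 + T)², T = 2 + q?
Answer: -116/325 ≈ -0.35692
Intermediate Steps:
T = 2 (T = 2 + 0 = 2)
S = 36 (S = (4 + 2)² = 6² = 36)
(484 + S*(-7))/(-184 - 466) = (484 + 36*(-7))/(-184 - 466) = (484 - 252)/(-650) = 232*(-1/650) = -116/325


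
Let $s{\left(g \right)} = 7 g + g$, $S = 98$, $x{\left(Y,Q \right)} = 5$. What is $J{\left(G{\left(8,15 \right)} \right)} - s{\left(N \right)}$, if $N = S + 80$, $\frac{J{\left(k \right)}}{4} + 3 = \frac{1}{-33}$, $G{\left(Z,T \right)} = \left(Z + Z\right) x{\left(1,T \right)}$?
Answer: $- \frac{47392}{33} \approx -1436.1$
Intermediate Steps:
$G{\left(Z,T \right)} = 10 Z$ ($G{\left(Z,T \right)} = \left(Z + Z\right) 5 = 2 Z 5 = 10 Z$)
$J{\left(k \right)} = - \frac{400}{33}$ ($J{\left(k \right)} = -12 + \frac{4}{-33} = -12 + 4 \left(- \frac{1}{33}\right) = -12 - \frac{4}{33} = - \frac{400}{33}$)
$N = 178$ ($N = 98 + 80 = 178$)
$s{\left(g \right)} = 8 g$
$J{\left(G{\left(8,15 \right)} \right)} - s{\left(N \right)} = - \frac{400}{33} - 8 \cdot 178 = - \frac{400}{33} - 1424 = - \frac{47392}{33}$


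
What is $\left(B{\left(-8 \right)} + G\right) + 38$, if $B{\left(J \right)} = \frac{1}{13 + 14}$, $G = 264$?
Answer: $\frac{8155}{27} \approx 302.04$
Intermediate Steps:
$B{\left(J \right)} = \frac{1}{27}$
$\left(B{\left(-8 \right)} + G\right) + 38 = \left(\frac{1}{27} + 264\right) + 38 = \frac{7129}{27} + 38 = \frac{8155}{27}$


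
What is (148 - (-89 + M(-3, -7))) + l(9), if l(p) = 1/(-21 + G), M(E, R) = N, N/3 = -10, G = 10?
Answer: 2936/11 ≈ 266.91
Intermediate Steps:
N = -30 (N = 3*(-10) = -30)
M(E, R) = -30
l(p) = -1/11 (l(p) = 1/(-21 + 10) = 1/(-11) = -1/11)
(148 - (-89 + M(-3, -7))) + l(9) = (148 - (-89 - 30)) - 1/11 = (148 - 1*(-119)) - 1/11 = (148 + 119) - 1/11 = 267 - 1/11 = 2936/11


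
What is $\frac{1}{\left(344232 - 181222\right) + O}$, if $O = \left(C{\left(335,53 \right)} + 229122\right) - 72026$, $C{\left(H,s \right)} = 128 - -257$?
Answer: $\frac{1}{320491} \approx 3.1202 \cdot 10^{-6}$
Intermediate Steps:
$C{\left(H,s \right)} = 385$ ($C{\left(H,s \right)} = 128 + 257 = 385$)
$O = 157481$ ($O = \left(385 + 229122\right) - 72026 = 229507 - 72026 = 157481$)
$\frac{1}{\left(344232 - 181222\right) + O} = \frac{1}{\left(344232 - 181222\right) + 157481} = \frac{1}{163010 + 157481} = \frac{1}{320491}$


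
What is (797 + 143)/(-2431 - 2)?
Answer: -940/2433 ≈ -0.38635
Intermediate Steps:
(797 + 143)/(-2431 - 2) = 940/(-2433) = 940*(-1/2433) = -940/2433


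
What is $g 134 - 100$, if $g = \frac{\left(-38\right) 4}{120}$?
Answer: $- \frac{4046}{15} \approx -269.73$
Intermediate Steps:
$g = - \frac{19}{15}$ ($g = \left(-152\right) \frac{1}{120} = - \frac{19}{15} \approx -1.2667$)
$g 134 - 100 = \left(- \frac{19}{15}\right) 134 - 100 = - \frac{2546}{15} - 100 = - \frac{4046}{15}$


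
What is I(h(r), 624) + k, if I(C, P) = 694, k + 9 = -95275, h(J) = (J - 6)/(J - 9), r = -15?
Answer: -94590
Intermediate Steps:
h(J) = (-6 + J)/(-9 + J)
k = -95284 (k = -9 - 95275 = -95284)
I(h(r), 624) + k = 694 - 95284 = -94590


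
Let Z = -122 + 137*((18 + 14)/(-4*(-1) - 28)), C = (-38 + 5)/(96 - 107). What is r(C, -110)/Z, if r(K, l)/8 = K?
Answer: -36/457 ≈ -0.078775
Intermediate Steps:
C = 3 (C = -33/(-11) = -33*(-1/11) = 3)
r(K, l) = 8*K
Z = -914/3 (Z = -122 + 137*(32/(4 - 28)) = -122 + 137*(32/(-24)) = -122 + 137*(32*(-1/24)) = -122 + 137*(-4/3) = -122 - 548/3 = -914/3 ≈ -304.67)
r(C, -110)/Z = (8*3)/(-914/3) = 24*(-3/914) = -36/457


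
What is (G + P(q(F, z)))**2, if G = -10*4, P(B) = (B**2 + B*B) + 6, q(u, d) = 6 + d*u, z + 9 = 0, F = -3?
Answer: 4596736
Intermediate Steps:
z = -9 (z = -9 + 0 = -9)
P(B) = 6 + 2*B**2 (P(B) = (B**2 + B**2) + 6 = 2*B**2 + 6 = 6 + 2*B**2)
G = -40
(G + P(q(F, z)))**2 = (-40 + (6 + 2*(6 - 9*(-3))**2))**2 = (-40 + (6 + 2*(6 + 27)**2))**2 = (-40 + (6 + 2*33**2))**2 = (-40 + (6 + 2*1089))**2 = (-40 + (6 + 2178))**2 = (-40 + 2184)**2 = 2144**2 = 4596736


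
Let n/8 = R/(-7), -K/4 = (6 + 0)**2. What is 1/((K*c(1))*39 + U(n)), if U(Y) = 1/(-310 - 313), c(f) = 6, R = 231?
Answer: -623/20992609 ≈ -2.9677e-5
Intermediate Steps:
K = -144 (K = -4*(6 + 0)**2 = -4*6**2 = -4*36 = -144)
n = -264 (n = 8*(231/(-7)) = 8*(231*(-1/7)) = 8*(-33) = -264)
U(Y) = -1/623 (U(Y) = 1/(-623) = -1/623)
1/((K*c(1))*39 + U(n)) = 1/(-144*6*39 - 1/623) = 1/(-864*39 - 1/623) = 1/(-33696 - 1/623) = 1/(-20992609/623) = -623/20992609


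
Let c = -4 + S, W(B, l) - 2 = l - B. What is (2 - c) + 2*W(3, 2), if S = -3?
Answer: 11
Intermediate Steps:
W(B, l) = 2 + l - B (W(B, l) = 2 + (l - B) = 2 + l - B)
c = -7 (c = -4 - 3 = -7)
(2 - c) + 2*W(3, 2) = (2 - 1*(-7)) + 2*(2 + 2 - 1*3) = (2 + 7) + 2*(2 + 2 - 3) = 9 + 2*1 = 9 + 2 = 11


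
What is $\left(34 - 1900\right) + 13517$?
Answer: $11651$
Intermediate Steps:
$\left(34 - 1900\right) + 13517 = -1866 + 13517 = 11651$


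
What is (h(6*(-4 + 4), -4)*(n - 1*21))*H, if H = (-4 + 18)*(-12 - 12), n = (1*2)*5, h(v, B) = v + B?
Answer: -14784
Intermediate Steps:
h(v, B) = B + v
n = 10 (n = 2*5 = 10)
H = -336 (H = 14*(-24) = -336)
(h(6*(-4 + 4), -4)*(n - 1*21))*H = ((-4 + 6*(-4 + 4))*(10 - 1*21))*(-336) = ((-4 + 6*0)*(10 - 21))*(-336) = ((-4 + 0)*(-11))*(-336) = -4*(-11)*(-336) = 44*(-336) = -14784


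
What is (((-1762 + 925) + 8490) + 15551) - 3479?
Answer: 19725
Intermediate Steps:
(((-1762 + 925) + 8490) + 15551) - 3479 = ((-837 + 8490) + 15551) - 3479 = (7653 + 15551) - 3479 = 23204 - 3479 = 19725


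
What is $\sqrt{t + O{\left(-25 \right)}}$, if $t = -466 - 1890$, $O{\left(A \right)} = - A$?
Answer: $3 i \sqrt{259} \approx 48.28 i$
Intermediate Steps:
$t = -2356$
$\sqrt{t + O{\left(-25 \right)}} = \sqrt{-2356 - -25} = \sqrt{-2356 + 25} = \sqrt{-2331} = 3 i \sqrt{259}$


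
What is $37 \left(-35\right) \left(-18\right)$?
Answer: $23310$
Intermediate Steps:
$37 \left(-35\right) \left(-18\right) = \left(-1295\right) \left(-18\right) = 23310$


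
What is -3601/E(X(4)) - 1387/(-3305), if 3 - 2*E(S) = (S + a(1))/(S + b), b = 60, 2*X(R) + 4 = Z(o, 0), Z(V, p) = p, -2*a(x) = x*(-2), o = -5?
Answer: -276061731/115675 ≈ -2386.5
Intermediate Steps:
a(x) = x (a(x) = -x*(-2)/2 = -(-1)*x = x)
X(R) = -2 (X(R) = -2 + (½)*0 = -2 + 0 = -2)
E(S) = 3/2 - (1 + S)/(2*(60 + S)) (E(S) = 3/2 - (S + 1)/(2*(S + 60)) = 3/2 - (1 + S)/(2*(60 + S)))
-3601/E(X(4)) - 1387/(-3305) = -3601*(60 - 2)/(179/2 - 2) - 1387/(-3305) = -3601/((175/2)/58) - 1387*(-1/3305) = -3601/((1/58)*(175/2)) + 1387/3305 = -3601/175/116 + 1387/3305 = -3601*116/175 + 1387/3305 = -417716/175 + 1387/3305 = -276061731/115675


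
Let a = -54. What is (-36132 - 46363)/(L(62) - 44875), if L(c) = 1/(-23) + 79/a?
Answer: 102458790/55736621 ≈ 1.8383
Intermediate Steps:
L(c) = -1871/1242 (L(c) = 1/(-23) + 79/(-54) = 1*(-1/23) + 79*(-1/54) = -1/23 - 79/54 = -1871/1242)
(-36132 - 46363)/(L(62) - 44875) = (-36132 - 46363)/(-1871/1242 - 44875) = -82495/(-55736621/1242) = -82495*(-1242/55736621) = 102458790/55736621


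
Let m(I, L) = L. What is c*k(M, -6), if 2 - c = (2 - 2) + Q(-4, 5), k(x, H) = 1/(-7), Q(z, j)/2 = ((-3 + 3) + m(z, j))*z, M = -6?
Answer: -6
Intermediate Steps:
Q(z, j) = 2*j*z (Q(z, j) = 2*(((-3 + 3) + j)*z) = 2*((0 + j)*z) = 2*(j*z) = 2*j*z)
k(x, H) = -1/7
c = 42 (c = 2 - ((2 - 2) + 2*5*(-4)) = 2 - (0 - 40) = 2 - 1*(-40) = 2 + 40 = 42)
c*k(M, -6) = 42*(-1/7) = -6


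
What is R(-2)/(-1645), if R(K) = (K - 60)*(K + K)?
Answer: -248/1645 ≈ -0.15076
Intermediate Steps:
R(K) = 2*K*(-60 + K) (R(K) = (-60 + K)*(2*K) = 2*K*(-60 + K))
R(-2)/(-1645) = (2*(-2)*(-60 - 2))/(-1645) = (2*(-2)*(-62))*(-1/1645) = 248*(-1/1645) = -248/1645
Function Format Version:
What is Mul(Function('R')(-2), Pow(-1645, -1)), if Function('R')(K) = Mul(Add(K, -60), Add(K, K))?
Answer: Rational(-248, 1645) ≈ -0.15076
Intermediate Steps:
Function('R')(K) = Mul(2, K, Add(-60, K)) (Function('R')(K) = Mul(Add(-60, K), Mul(2, K)) = Mul(2, K, Add(-60, K)))
Mul(Function('R')(-2), Pow(-1645, -1)) = Mul(Mul(2, -2, Add(-60, -2)), Pow(-1645, -1)) = Mul(Mul(2, -2, -62), Rational(-1, 1645)) = Mul(248, Rational(-1, 1645)) = Rational(-248, 1645)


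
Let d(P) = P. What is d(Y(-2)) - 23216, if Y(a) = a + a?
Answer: -23220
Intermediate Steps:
Y(a) = 2*a
d(Y(-2)) - 23216 = 2*(-2) - 23216 = -4 - 23216 = -23220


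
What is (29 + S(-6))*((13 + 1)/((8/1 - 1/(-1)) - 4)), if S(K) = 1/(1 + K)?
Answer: 2016/25 ≈ 80.640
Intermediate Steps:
(29 + S(-6))*((13 + 1)/((8/1 - 1/(-1)) - 4)) = (29 + 1/(1 - 6))*((13 + 1)/((8/1 - 1/(-1)) - 4)) = (29 + 1/(-5))*(14/((8*1 - 1*(-1)) - 4)) = (29 - 1/5)*(14/((8 + 1) - 4)) = 144*(14/(9 - 4))/5 = 144*(14/5)/5 = 144*(14*(1/5))/5 = (144/5)*(14/5) = 2016/25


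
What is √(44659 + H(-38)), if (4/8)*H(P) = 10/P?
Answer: 3*√1791301/19 ≈ 211.33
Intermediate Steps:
H(P) = 20/P (H(P) = 2*(10/P) = 20/P)
√(44659 + H(-38)) = √(44659 + 20/(-38)) = √(44659 + 20*(-1/38)) = √(44659 - 10/19) = √(848511/19) = 3*√1791301/19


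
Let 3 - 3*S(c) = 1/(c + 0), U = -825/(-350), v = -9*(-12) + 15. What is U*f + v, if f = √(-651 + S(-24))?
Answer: 123 + 11*I*√93598/56 ≈ 123.0 + 60.095*I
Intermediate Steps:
v = 123 (v = 108 + 15 = 123)
U = 33/14 (U = -825*(-1/350) = 33/14 ≈ 2.3571)
S(c) = 1 - 1/(3*c) (S(c) = 1 - 1/(3*(c + 0)) = 1 - 1/(3*c))
f = I*√93598/12 (f = √(-651 + (-⅓ - 24)/(-24)) = √(-651 - 1/24*(-73/3)) = √(-651 + 73/72) = √(-46799/72) = I*√93598/12 ≈ 25.495*I)
U*f + v = 33*(I*√93598/12)/14 + 123 = 11*I*√93598/56 + 123 = 123 + 11*I*√93598/56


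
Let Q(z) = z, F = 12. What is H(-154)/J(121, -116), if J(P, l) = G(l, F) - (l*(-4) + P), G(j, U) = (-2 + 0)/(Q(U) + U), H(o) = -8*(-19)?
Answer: -1824/7021 ≈ -0.25979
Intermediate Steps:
H(o) = 152
G(j, U) = -1/U (G(j, U) = (-2 + 0)/(U + U) = -2*1/(2*U) = -1/U)
J(P, l) = -1/12 - P + 4*l (J(P, l) = -1/12 - (l*(-4) + P) = -1*1/12 - (-4*l + P) = -1/12 - (P - 4*l) = -1/12 + (-P + 4*l) = -1/12 - P + 4*l)
H(-154)/J(121, -116) = 152/(-1/12 - 1*121 + 4*(-116)) = 152/(-1/12 - 121 - 464) = 152/(-7021/12) = 152*(-12/7021) = -1824/7021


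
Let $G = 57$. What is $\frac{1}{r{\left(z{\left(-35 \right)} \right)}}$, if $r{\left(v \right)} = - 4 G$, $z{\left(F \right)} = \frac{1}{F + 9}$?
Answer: $- \frac{1}{228} \approx -0.004386$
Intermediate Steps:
$z{\left(F \right)} = \frac{1}{9 + F}$
$r{\left(v \right)} = -228$ ($r{\left(v \right)} = \left(-4\right) 57 = -228$)
$\frac{1}{r{\left(z{\left(-35 \right)} \right)}} = \frac{1}{-228} = - \frac{1}{228}$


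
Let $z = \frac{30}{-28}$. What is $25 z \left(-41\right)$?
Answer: $\frac{15375}{14} \approx 1098.2$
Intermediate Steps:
$z = - \frac{15}{14}$ ($z = 30 \left(- \frac{1}{28}\right) = - \frac{15}{14} \approx -1.0714$)
$25 z \left(-41\right) = 25 \left(- \frac{15}{14}\right) \left(-41\right) = \left(- \frac{375}{14}\right) \left(-41\right) = \frac{15375}{14}$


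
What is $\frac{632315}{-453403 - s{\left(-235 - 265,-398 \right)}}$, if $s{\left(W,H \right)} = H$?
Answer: $- \frac{2941}{2107} \approx -1.3958$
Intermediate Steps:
$\frac{632315}{-453403 - s{\left(-235 - 265,-398 \right)}} = \frac{632315}{-453403 - -398} = \frac{632315}{-453403 + 398} = \frac{632315}{-453005} = 632315 \left(- \frac{1}{453005}\right) = - \frac{2941}{2107}$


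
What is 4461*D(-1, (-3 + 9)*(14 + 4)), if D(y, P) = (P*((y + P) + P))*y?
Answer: -103584420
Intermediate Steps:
D(y, P) = P*y*(y + 2*P) (D(y, P) = (P*((P + y) + P))*y = (P*(y + 2*P))*y = P*y*(y + 2*P))
4461*D(-1, (-3 + 9)*(14 + 4)) = 4461*(((-3 + 9)*(14 + 4))*(-1)*(-1 + 2*((-3 + 9)*(14 + 4)))) = 4461*((6*18)*(-1)*(-1 + 2*(6*18))) = 4461*(108*(-1)*(-1 + 2*108)) = 4461*(108*(-1)*(-1 + 216)) = 4461*(108*(-1)*215) = 4461*(-23220) = -103584420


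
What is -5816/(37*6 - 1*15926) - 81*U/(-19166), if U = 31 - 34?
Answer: 13456673/37622858 ≈ 0.35767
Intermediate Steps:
U = -3
-5816/(37*6 - 1*15926) - 81*U/(-19166) = -5816/(37*6 - 1*15926) - 81*(-3)/(-19166) = -5816/(222 - 15926) + 243*(-1/19166) = -5816/(-15704) - 243/19166 = -5816*(-1/15704) - 243/19166 = 727/1963 - 243/19166 = 13456673/37622858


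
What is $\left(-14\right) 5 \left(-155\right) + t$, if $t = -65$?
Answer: $10785$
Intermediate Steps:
$\left(-14\right) 5 \left(-155\right) + t = \left(-14\right) 5 \left(-155\right) - 65 = \left(-70\right) \left(-155\right) - 65 = 10850 - 65 = 10785$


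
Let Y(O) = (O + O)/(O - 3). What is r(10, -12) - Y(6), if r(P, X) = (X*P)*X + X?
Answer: 1424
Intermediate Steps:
Y(O) = 2*O/(-3 + O) (Y(O) = (2*O)/(-3 + O) = 2*O/(-3 + O))
r(P, X) = X + P*X**2 (r(P, X) = (P*X)*X + X = P*X**2 + X = X + P*X**2)
r(10, -12) - Y(6) = -12*(1 + 10*(-12)) - 2*6/(-3 + 6) = -12*(1 - 120) - 2*6/3 = -12*(-119) - 2*6/3 = 1428 - 1*4 = 1428 - 4 = 1424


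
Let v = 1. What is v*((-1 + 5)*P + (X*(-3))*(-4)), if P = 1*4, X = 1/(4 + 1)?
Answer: 92/5 ≈ 18.400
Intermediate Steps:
X = ⅕ (X = 1/5 = ⅕ ≈ 0.20000)
P = 4
v*((-1 + 5)*P + (X*(-3))*(-4)) = 1*((-1 + 5)*4 + ((⅕)*(-3))*(-4)) = 1*(4*4 - ⅗*(-4)) = 1*(16 + 12/5) = 1*(92/5) = 92/5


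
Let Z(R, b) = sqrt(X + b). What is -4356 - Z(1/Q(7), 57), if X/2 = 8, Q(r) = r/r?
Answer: -4356 - sqrt(73) ≈ -4364.5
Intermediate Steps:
Q(r) = 1
X = 16 (X = 2*8 = 16)
Z(R, b) = sqrt(16 + b)
-4356 - Z(1/Q(7), 57) = -4356 - sqrt(16 + 57) = -4356 - sqrt(73)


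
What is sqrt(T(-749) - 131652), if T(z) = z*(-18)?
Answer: 3*I*sqrt(13130) ≈ 343.76*I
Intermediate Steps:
T(z) = -18*z
sqrt(T(-749) - 131652) = sqrt(-18*(-749) - 131652) = sqrt(13482 - 131652) = sqrt(-118170) = 3*I*sqrt(13130)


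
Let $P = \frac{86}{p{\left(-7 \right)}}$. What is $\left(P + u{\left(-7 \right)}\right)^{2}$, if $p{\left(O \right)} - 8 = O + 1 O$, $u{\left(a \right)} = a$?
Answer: $\frac{4096}{9} \approx 455.11$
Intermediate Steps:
$p{\left(O \right)} = 8 + 2 O$ ($p{\left(O \right)} = 8 + \left(O + 1 O\right) = 8 + \left(O + O\right) = 8 + 2 O$)
$P = - \frac{43}{3}$ ($P = \frac{86}{8 + 2 \left(-7\right)} = \frac{86}{8 - 14} = \frac{86}{-6} = 86 \left(- \frac{1}{6}\right) = - \frac{43}{3} \approx -14.333$)
$\left(P + u{\left(-7 \right)}\right)^{2} = \left(- \frac{43}{3} - 7\right)^{2} = \left(- \frac{64}{3}\right)^{2} = \frac{4096}{9}$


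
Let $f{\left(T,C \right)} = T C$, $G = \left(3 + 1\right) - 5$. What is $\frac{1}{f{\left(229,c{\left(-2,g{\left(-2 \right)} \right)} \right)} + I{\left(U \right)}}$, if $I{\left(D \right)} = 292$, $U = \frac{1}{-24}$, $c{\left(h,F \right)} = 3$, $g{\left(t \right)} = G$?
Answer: $\frac{1}{979} \approx 0.0010215$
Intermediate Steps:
$G = -1$ ($G = 4 - 5 = -1$)
$g{\left(t \right)} = -1$
$U = - \frac{1}{24} \approx -0.041667$
$f{\left(T,C \right)} = C T$
$\frac{1}{f{\left(229,c{\left(-2,g{\left(-2 \right)} \right)} \right)} + I{\left(U \right)}} = \frac{1}{3 \cdot 229 + 292} = \frac{1}{687 + 292} = \frac{1}{979}$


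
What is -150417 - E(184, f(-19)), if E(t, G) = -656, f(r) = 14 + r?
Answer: -149761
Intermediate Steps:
-150417 - E(184, f(-19)) = -150417 - 1*(-656) = -150417 + 656 = -149761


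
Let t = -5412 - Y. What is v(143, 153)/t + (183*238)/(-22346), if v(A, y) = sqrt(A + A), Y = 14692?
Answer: -21777/11173 - sqrt(286)/20104 ≈ -1.9499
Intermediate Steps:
t = -20104 (t = -5412 - 1*14692 = -5412 - 14692 = -20104)
v(A, y) = sqrt(2)*sqrt(A) (v(A, y) = sqrt(2*A) = sqrt(2)*sqrt(A))
v(143, 153)/t + (183*238)/(-22346) = (sqrt(2)*sqrt(143))/(-20104) + (183*238)/(-22346) = sqrt(286)*(-1/20104) + 43554*(-1/22346) = -sqrt(286)/20104 - 21777/11173 = -21777/11173 - sqrt(286)/20104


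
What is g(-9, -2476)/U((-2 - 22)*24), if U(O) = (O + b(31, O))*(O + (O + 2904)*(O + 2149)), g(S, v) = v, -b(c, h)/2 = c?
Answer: 619/583988196 ≈ 1.0600e-6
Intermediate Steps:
b(c, h) = -2*c
U(O) = (-62 + O)*(O + (2149 + O)*(2904 + O)) (U(O) = (O - 2*31)*(O + (O + 2904)*(O + 2149)) = (O - 62)*(O + (2904 + O)*(2149 + O)) = (-62 + O)*(O + (2149 + O)*(2904 + O)))
g(-9, -2476)/U((-2 - 22)*24) = -2476/(-386923152 + ((-2 - 22)*24)**3 + 4992*((-2 - 22)*24)**2 + 5927348*((-2 - 22)*24)) = -2476/(-386923152 + (-24*24)**3 + 4992*(-24*24)**2 + 5927348*(-24*24)) = -2476/(-386923152 + (-576)**3 + 4992*(-576)**2 + 5927348*(-576)) = -2476/(-386923152 - 191102976 + 4992*331776 - 3414152448) = -2476/(-386923152 - 191102976 + 1656225792 - 3414152448) = -2476/(-2335952784) = -2476*(-1/2335952784) = 619/583988196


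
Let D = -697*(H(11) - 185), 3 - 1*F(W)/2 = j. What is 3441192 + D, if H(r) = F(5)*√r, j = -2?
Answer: 3570137 - 6970*√11 ≈ 3.5470e+6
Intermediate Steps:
F(W) = 10 (F(W) = 6 - 2*(-2) = 6 + 4 = 10)
H(r) = 10*√r
D = 128945 - 6970*√11 (D = -697*(10*√11 - 185) = -697*(-185 + 10*√11) = 128945 - 6970*√11 ≈ 1.0583e+5)
3441192 + D = 3441192 + (128945 - 6970*√11) = 3570137 - 6970*√11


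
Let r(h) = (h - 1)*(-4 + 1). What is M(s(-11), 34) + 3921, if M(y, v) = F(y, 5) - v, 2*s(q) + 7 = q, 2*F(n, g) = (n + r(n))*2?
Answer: 3908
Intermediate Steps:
r(h) = 3 - 3*h (r(h) = (-1 + h)*(-3) = 3 - 3*h)
F(n, g) = 3 - 2*n (F(n, g) = ((n + (3 - 3*n))*2)/2 = ((3 - 2*n)*2)/2 = (6 - 4*n)/2 = 3 - 2*n)
s(q) = -7/2 + q/2
M(y, v) = 3 - v - 2*y (M(y, v) = (3 - 2*y) - v = 3 - v - 2*y)
M(s(-11), 34) + 3921 = (3 - 1*34 - 2*(-7/2 + (½)*(-11))) + 3921 = (3 - 34 - 2*(-7/2 - 11/2)) + 3921 = (3 - 34 - 2*(-9)) + 3921 = (3 - 34 + 18) + 3921 = -13 + 3921 = 3908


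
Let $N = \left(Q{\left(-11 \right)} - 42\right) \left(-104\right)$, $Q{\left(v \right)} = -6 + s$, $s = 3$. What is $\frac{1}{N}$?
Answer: $\frac{1}{4680} \approx 0.00021368$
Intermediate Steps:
$Q{\left(v \right)} = -3$ ($Q{\left(v \right)} = -6 + 3 = -3$)
$N = 4680$ ($N = \left(-3 - 42\right) \left(-104\right) = \left(-45\right) \left(-104\right) = 4680$)
$\frac{1}{N} = \frac{1}{4680}$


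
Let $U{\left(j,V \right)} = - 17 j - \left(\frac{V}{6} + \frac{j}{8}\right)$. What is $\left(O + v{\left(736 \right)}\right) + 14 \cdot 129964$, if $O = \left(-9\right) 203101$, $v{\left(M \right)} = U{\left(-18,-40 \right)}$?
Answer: $- \frac{97177}{12} \approx -8098.1$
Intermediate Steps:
$U{\left(j,V \right)} = - \frac{137 j}{8} - \frac{V}{6}$ ($U{\left(j,V \right)} = - 17 j - \left(V \frac{1}{6} + j \frac{1}{8}\right) = - 17 j - \left(\frac{V}{6} + \frac{j}{8}\right) = - \frac{137 j}{8} - \frac{V}{6}$)
$v{\left(M \right)} = \frac{3779}{12}$ ($v{\left(M \right)} = \left(- \frac{137}{8}\right) \left(-18\right) - - \frac{20}{3} = \frac{1233}{4} + \frac{20}{3} = \frac{3779}{12}$)
$O = -1827909$
$\left(O + v{\left(736 \right)}\right) + 14 \cdot 129964 = \left(-1827909 + \frac{3779}{12}\right) + 14 \cdot 129964 = - \frac{21931129}{12} + 1819496 = - \frac{97177}{12}$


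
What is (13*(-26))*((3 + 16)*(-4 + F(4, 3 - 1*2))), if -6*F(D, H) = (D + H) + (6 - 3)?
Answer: 102752/3 ≈ 34251.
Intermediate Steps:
F(D, H) = -½ - D/6 - H/6 (F(D, H) = -((D + H) + (6 - 3))/6 = -((D + H) + 3)/6 = -(3 + D + H)/6 = -½ - D/6 - H/6)
(13*(-26))*((3 + 16)*(-4 + F(4, 3 - 1*2))) = (13*(-26))*((3 + 16)*(-4 + (-½ - ⅙*4 - (3 - 1*2)/6))) = -6422*(-4 + (-½ - ⅔ - (3 - 2)/6)) = -6422*(-4 + (-½ - ⅔ - ⅙*1)) = -6422*(-4 + (-½ - ⅔ - ⅙)) = -6422*(-4 - 4/3) = -6422*(-16)/3 = -338*(-304/3) = 102752/3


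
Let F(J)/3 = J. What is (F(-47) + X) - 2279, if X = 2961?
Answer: 541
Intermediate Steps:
F(J) = 3*J
(F(-47) + X) - 2279 = (3*(-47) + 2961) - 2279 = (-141 + 2961) - 2279 = 2820 - 2279 = 541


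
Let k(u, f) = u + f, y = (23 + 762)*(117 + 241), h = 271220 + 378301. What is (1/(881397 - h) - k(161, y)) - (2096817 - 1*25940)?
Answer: -545388119567/231876 ≈ -2.3521e+6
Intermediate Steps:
h = 649521
y = 281030 (y = 785*358 = 281030)
k(u, f) = f + u
(1/(881397 - h) - k(161, y)) - (2096817 - 1*25940) = (1/(881397 - 1*649521) - (281030 + 161)) - (2096817 - 1*25940) = (1/(881397 - 649521) - 1*281191) - (2096817 - 25940) = (1/231876 - 281191) - 1*2070877 = (1/231876 - 281191) - 2070877 = -65201444315/231876 - 2070877 = -545388119567/231876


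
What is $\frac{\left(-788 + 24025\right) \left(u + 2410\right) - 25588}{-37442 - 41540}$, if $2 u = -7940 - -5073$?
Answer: $- \frac{45330685}{157964} \approx -286.97$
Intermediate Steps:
$u = - \frac{2867}{2}$ ($u = \frac{-7940 - -5073}{2} = \frac{-7940 + 5073}{2} = \frac{1}{2} \left(-2867\right) = - \frac{2867}{2} \approx -1433.5$)
$\frac{\left(-788 + 24025\right) \left(u + 2410\right) - 25588}{-37442 - 41540} = \frac{\left(-788 + 24025\right) \left(- \frac{2867}{2} + 2410\right) - 25588}{-37442 - 41540} = \frac{23237 \cdot \frac{1953}{2} - 25588}{-78982} = \left(\frac{45381861}{2} - 25588\right) \left(- \frac{1}{78982}\right) = \frac{45330685}{2} \left(- \frac{1}{78982}\right) = - \frac{45330685}{157964}$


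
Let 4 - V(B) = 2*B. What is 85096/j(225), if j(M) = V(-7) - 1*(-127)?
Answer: 85096/145 ≈ 586.87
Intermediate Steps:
V(B) = 4 - 2*B
j(M) = 145 (j(M) = (4 - 2*(-7)) - 1*(-127) = (4 + 14) + 127 = 18 + 127 = 145)
85096/j(225) = 85096/145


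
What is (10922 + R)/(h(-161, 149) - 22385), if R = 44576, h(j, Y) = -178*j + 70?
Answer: 55498/6343 ≈ 8.7495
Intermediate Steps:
h(j, Y) = 70 - 178*j
(10922 + R)/(h(-161, 149) - 22385) = (10922 + 44576)/((70 - 178*(-161)) - 22385) = 55498/((70 + 28658) - 22385) = 55498/(28728 - 22385) = 55498/6343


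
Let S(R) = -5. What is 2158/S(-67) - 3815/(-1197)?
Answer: -366293/855 ≈ -428.41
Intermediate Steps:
2158/S(-67) - 3815/(-1197) = 2158/(-5) - 3815/(-1197) = 2158*(-⅕) - 3815*(-1/1197) = -2158/5 + 545/171 = -366293/855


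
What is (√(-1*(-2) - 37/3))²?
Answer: -31/3 ≈ -10.333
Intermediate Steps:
(√(-1*(-2) - 37/3))² = (√(2 - 37*⅓))² = (√(2 - 37/3))² = (√(-31/3))² = (I*√93/3)² = -31/3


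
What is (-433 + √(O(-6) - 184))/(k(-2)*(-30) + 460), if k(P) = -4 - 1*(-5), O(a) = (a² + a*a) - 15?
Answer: -433/430 + I*√127/430 ≈ -1.007 + 0.026208*I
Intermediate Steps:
O(a) = -15 + 2*a² (O(a) = (a² + a²) - 15 = 2*a² - 15 = -15 + 2*a²)
k(P) = 1 (k(P) = -4 + 5 = 1)
(-433 + √(O(-6) - 184))/(k(-2)*(-30) + 460) = (-433 + √((-15 + 2*(-6)²) - 184))/(1*(-30) + 460) = (-433 + √((-15 + 2*36) - 184))/(-30 + 460) = (-433 + √((-15 + 72) - 184))/430 = (-433 + √(57 - 184))*(1/430) = (-433 + √(-127))*(1/430) = (-433 + I*√127)*(1/430) = -433/430 + I*√127/430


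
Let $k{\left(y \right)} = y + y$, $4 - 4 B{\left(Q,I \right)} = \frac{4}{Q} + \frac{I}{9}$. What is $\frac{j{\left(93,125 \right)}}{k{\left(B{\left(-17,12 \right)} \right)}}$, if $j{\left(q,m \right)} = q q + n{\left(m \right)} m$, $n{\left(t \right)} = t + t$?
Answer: $\frac{2034849}{74} \approx 27498.0$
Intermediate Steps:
$n{\left(t \right)} = 2 t$
$j{\left(q,m \right)} = q^{2} + 2 m^{2}$ ($j{\left(q,m \right)} = q q + 2 m m = q^{2} + 2 m^{2}$)
$B{\left(Q,I \right)} = 1 - \frac{1}{Q} - \frac{I}{36}$ ($B{\left(Q,I \right)} = 1 - \frac{\frac{4}{Q} + \frac{I}{9}}{4} = 1 - \left(\frac{1}{Q} + \frac{I}{36}\right) = 1 - \frac{1}{Q} - \frac{I}{36}$)
$k{\left(y \right)} = 2 y$
$\frac{j{\left(93,125 \right)}}{k{\left(B{\left(-17,12 \right)} \right)}} = \frac{93^{2} + 2 \cdot 125^{2}}{2 \left(1 - \frac{1}{-17} - \frac{1}{3}\right)} = \frac{8649 + 2 \cdot 15625}{2 \left(1 - - \frac{1}{17} - \frac{1}{3}\right)} = \frac{8649 + 31250}{2 \left(1 + \frac{1}{17} - \frac{1}{3}\right)} = \frac{39899}{2 \cdot \frac{37}{51}} = \frac{39899}{\frac{74}{51}} = 39899 \cdot \frac{51}{74} = \frac{2034849}{74}$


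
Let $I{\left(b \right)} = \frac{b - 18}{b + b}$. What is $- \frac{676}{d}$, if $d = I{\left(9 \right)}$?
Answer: $1352$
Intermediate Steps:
$I{\left(b \right)} = \frac{-18 + b}{2 b}$
$d = - \frac{1}{2}$ ($d = \frac{-18 + 9}{2 \cdot 9} = \frac{1}{2} \cdot \frac{1}{9} \left(-9\right) = - \frac{1}{2} \approx -0.5$)
$- \frac{676}{d} = - \frac{676}{- \frac{1}{2}} = \left(-676\right) \left(-2\right) = 1352$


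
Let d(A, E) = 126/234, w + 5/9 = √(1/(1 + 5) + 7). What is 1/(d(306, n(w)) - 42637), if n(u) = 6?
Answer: -13/554274 ≈ -2.3454e-5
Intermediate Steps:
w = -5/9 + √258/6 (w = -5/9 + √(1/(1 + 5) + 7) = -5/9 + √(1/6 + 7) = -5/9 + √(⅙ + 7) = -5/9 + √(43/6) = -5/9 + √258/6 ≈ 2.1215)
d(A, E) = 7/13 (d(A, E) = 126*(1/234) = 7/13)
1/(d(306, n(w)) - 42637) = 1/(7/13 - 42637) = 1/(-554274/13) = -13/554274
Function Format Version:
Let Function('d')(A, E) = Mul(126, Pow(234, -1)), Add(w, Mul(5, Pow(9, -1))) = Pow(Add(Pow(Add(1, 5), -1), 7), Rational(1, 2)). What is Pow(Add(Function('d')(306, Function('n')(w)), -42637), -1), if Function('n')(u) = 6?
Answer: Rational(-13, 554274) ≈ -2.3454e-5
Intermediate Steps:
w = Add(Rational(-5, 9), Mul(Rational(1, 6), Pow(258, Rational(1, 2)))) (w = Add(Rational(-5, 9), Pow(Add(Pow(Add(1, 5), -1), 7), Rational(1, 2))) = Add(Rational(-5, 9), Pow(Add(Pow(6, -1), 7), Rational(1, 2))) = Add(Rational(-5, 9), Pow(Add(Rational(1, 6), 7), Rational(1, 2))) = Add(Rational(-5, 9), Pow(Rational(43, 6), Rational(1, 2))) = Add(Rational(-5, 9), Mul(Rational(1, 6), Pow(258, Rational(1, 2)))) ≈ 2.1215)
Function('d')(A, E) = Rational(7, 13) (Function('d')(A, E) = Mul(126, Rational(1, 234)) = Rational(7, 13))
Pow(Add(Function('d')(306, Function('n')(w)), -42637), -1) = Pow(Add(Rational(7, 13), -42637), -1) = Pow(Rational(-554274, 13), -1) = Rational(-13, 554274)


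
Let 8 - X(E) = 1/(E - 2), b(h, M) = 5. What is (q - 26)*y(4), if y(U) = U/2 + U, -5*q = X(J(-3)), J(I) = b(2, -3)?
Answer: -826/5 ≈ -165.20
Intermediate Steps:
J(I) = 5
X(E) = 8 - 1/(-2 + E) (X(E) = 8 - 1/(E - 2) = 8 - 1/(-2 + E))
q = -23/15 (q = -(-17 + 8*5)/(5*(-2 + 5)) = -(-17 + 40)/(5*3) = -23/15 ≈ -1.5333)
y(U) = 3*U/2 (y(U) = U/2 + U = 3*U/2)
(q - 26)*y(4) = (-23/15 - 26)*((3/2)*4) = -413/15*6 = -826/5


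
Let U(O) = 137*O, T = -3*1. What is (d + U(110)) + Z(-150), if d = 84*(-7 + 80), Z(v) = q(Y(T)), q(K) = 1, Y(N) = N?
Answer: 21203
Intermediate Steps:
T = -3
Z(v) = 1
d = 6132 (d = 84*73 = 6132)
(d + U(110)) + Z(-150) = (6132 + 137*110) + 1 = (6132 + 15070) + 1 = 21202 + 1 = 21203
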